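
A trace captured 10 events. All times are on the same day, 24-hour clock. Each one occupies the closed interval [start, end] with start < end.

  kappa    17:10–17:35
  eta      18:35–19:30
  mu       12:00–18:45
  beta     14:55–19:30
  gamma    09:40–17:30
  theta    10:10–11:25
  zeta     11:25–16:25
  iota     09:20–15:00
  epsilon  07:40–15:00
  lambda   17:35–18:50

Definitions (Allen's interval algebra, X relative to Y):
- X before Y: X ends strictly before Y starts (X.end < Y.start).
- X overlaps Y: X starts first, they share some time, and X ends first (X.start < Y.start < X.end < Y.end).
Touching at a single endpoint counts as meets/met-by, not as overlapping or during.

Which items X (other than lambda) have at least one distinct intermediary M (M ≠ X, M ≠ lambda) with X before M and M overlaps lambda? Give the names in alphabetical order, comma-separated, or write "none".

theta

Target lambda = [17:35, 18:50].
Intermediaries M with M overlaps lambda: mu.
Via mu — items with X before mu: theta.
Union: theta.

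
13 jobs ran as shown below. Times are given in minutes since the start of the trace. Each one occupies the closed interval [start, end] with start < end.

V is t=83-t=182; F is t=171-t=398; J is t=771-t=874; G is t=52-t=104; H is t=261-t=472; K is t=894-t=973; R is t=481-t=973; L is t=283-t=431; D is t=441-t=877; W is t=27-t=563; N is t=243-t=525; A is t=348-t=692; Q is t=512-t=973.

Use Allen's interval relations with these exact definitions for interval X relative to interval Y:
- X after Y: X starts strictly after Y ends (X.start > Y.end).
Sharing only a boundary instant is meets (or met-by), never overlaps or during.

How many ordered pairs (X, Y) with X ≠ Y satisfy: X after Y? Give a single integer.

Checking all 156 ordered pairs for relation 'after'; matching pairs in alphabetical order:
(A, G): A after G ✓
(A, V): A after V ✓
(D, F): D after F ✓
(D, G): D after G ✓
(D, L): D after L ✓
(D, V): D after V ✓
(F, G): F after G ✓
(H, G): H after G ✓
(H, V): H after V ✓
(J, A): J after A ✓
(J, F): J after F ✓
(J, G): J after G ✓
(J, H): J after H ✓
(J, L): J after L ✓
(J, N): J after N ✓
(J, V): J after V ✓
(J, W): J after W ✓
(K, A): K after A ✓
(K, D): K after D ✓
(K, F): K after F ✓
(K, G): K after G ✓
(K, H): K after H ✓
(K, J): K after J ✓
(K, L): K after L ✓
... plus 17 further pairs not listed.
Count: 41.

41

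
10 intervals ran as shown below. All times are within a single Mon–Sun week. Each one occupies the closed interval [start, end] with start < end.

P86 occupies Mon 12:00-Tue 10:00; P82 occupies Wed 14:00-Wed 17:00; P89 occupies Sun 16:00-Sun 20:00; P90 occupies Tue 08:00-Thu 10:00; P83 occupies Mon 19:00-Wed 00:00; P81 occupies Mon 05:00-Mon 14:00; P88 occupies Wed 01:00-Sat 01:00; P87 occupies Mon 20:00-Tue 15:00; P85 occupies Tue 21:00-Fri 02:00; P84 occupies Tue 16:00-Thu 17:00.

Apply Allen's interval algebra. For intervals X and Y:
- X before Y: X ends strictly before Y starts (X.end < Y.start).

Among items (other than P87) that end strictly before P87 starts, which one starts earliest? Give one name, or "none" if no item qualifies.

P81

Target P87 = [Mon 20:00, Tue 15:00].
P81 [Mon 05:00, Mon 14:00] → before → candidate.
P82 [Wed 14:00, Wed 17:00] → after → excluded.
P83 [Mon 19:00, Wed 00:00] → contains → excluded.
P84 [Tue 16:00, Thu 17:00] → after → excluded.
P85 [Tue 21:00, Fri 02:00] → after → excluded.
P86 [Mon 12:00, Tue 10:00] → overlaps → excluded.
P88 [Wed 01:00, Sat 01:00] → after → excluded.
P89 [Sun 16:00, Sun 20:00] → after → excluded.
P90 [Tue 08:00, Thu 10:00] → overlapped-by → excluded.
Among candidates, earliest start is Mon 05:00 → P81.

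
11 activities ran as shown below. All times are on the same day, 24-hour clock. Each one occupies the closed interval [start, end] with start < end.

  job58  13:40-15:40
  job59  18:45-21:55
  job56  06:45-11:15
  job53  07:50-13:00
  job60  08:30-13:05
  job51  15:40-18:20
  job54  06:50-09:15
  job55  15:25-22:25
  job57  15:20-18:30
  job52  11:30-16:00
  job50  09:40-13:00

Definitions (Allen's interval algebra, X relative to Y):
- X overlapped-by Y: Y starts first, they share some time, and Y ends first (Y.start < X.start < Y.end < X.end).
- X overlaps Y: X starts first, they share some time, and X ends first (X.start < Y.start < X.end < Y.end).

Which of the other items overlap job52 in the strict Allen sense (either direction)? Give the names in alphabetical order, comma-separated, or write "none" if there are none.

Target job52 = [11:30, 16:00].
job50 [09:40, 13:00] → overlaps → yes.
job51 [15:40, 18:20] → overlapped-by → yes.
job53 [07:50, 13:00] → overlaps → yes.
job54 [06:50, 09:15] → before → no.
job55 [15:25, 22:25] → overlapped-by → yes.
job56 [06:45, 11:15] → before → no.
job57 [15:20, 18:30] → overlapped-by → yes.
job58 [13:40, 15:40] → during → no.
job59 [18:45, 21:55] → after → no.
job60 [08:30, 13:05] → overlaps → yes.
Result: job50, job51, job53, job55, job57, job60.

job50, job51, job53, job55, job57, job60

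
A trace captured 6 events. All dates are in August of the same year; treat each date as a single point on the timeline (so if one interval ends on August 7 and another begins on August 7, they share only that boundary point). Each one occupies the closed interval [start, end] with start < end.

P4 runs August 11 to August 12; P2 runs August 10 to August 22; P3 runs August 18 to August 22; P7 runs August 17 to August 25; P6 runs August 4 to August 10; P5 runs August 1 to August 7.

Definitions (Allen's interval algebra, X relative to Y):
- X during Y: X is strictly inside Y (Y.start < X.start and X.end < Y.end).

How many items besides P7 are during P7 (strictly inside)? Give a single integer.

Target P7 = [August 17, August 25].
P2 [August 10, August 22] → overlaps → no.
P3 [August 18, August 22] → during → counts.
P4 [August 11, August 12] → before → no.
P5 [August 1, August 7] → before → no.
P6 [August 4, August 10] → before → no.
Total: 1.

1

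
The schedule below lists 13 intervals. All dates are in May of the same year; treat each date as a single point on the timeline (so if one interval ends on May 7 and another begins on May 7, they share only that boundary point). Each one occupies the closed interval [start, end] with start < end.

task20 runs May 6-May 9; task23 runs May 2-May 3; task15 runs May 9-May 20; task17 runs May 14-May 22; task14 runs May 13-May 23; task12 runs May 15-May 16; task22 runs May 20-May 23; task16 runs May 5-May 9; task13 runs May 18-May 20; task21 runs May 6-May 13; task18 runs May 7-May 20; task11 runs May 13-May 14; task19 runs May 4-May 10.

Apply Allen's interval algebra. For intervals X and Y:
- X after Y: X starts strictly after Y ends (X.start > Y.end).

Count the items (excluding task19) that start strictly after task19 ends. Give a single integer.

Target task19 = [May 4, May 10].
task11 [May 13, May 14] → after → counts.
task12 [May 15, May 16] → after → counts.
task13 [May 18, May 20] → after → counts.
task14 [May 13, May 23] → after → counts.
task15 [May 9, May 20] → overlapped-by → no.
task16 [May 5, May 9] → during → no.
task17 [May 14, May 22] → after → counts.
task18 [May 7, May 20] → overlapped-by → no.
task20 [May 6, May 9] → during → no.
task21 [May 6, May 13] → overlapped-by → no.
task22 [May 20, May 23] → after → counts.
task23 [May 2, May 3] → before → no.
Total: 6.

6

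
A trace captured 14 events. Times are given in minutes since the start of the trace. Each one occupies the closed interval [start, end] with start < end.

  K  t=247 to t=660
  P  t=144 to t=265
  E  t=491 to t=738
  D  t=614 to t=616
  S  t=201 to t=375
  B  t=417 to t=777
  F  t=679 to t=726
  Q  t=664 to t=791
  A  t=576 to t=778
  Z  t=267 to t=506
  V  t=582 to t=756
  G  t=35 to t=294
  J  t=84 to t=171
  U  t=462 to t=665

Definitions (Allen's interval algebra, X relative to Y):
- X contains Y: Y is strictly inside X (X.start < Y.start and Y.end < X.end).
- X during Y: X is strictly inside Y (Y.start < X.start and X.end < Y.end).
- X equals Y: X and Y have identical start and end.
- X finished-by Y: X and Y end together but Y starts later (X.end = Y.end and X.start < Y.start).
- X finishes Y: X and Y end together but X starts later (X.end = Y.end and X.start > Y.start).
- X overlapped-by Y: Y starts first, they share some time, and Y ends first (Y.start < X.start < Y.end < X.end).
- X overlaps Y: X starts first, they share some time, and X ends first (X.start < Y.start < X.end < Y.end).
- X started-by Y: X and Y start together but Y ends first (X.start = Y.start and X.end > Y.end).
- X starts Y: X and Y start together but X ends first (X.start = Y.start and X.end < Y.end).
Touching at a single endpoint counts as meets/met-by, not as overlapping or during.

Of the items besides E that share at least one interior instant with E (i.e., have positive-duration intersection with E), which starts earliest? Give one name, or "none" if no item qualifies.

K

Target E = [t=491, t=738].
A [t=576, t=778] → overlapped-by → candidate.
B [t=417, t=777] → contains → candidate.
D [t=614, t=616] → during → candidate.
F [t=679, t=726] → during → candidate.
G [t=35, t=294] → before → excluded.
J [t=84, t=171] → before → excluded.
K [t=247, t=660] → overlaps → candidate.
P [t=144, t=265] → before → excluded.
Q [t=664, t=791] → overlapped-by → candidate.
S [t=201, t=375] → before → excluded.
U [t=462, t=665] → overlaps → candidate.
V [t=582, t=756] → overlapped-by → candidate.
Z [t=267, t=506] → overlaps → candidate.
Among candidates, earliest start is t=247 → K.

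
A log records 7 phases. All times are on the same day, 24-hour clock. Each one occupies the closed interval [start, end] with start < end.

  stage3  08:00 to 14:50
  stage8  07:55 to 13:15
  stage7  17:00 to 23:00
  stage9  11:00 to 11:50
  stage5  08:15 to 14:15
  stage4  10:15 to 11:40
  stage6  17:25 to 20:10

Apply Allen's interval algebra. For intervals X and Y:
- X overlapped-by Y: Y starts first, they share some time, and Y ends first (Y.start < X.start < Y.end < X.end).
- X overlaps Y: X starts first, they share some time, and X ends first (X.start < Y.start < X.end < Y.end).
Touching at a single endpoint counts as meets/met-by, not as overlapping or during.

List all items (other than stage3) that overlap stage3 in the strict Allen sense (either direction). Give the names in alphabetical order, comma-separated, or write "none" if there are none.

stage8

Target stage3 = [08:00, 14:50].
stage4 [10:15, 11:40] → during → no.
stage5 [08:15, 14:15] → during → no.
stage6 [17:25, 20:10] → after → no.
stage7 [17:00, 23:00] → after → no.
stage8 [07:55, 13:15] → overlaps → yes.
stage9 [11:00, 11:50] → during → no.
Result: stage8.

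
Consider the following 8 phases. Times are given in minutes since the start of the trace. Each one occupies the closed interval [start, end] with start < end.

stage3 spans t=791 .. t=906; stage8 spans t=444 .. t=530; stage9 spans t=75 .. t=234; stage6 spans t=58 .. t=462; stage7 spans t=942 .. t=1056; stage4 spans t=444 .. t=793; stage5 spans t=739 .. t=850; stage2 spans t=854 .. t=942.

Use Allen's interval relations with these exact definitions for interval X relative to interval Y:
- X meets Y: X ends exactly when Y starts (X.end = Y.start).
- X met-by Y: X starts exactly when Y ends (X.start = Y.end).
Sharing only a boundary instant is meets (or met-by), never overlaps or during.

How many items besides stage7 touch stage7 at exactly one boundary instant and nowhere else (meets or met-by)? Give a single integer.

Target stage7 = [t=942, t=1056].
stage2 [t=854, t=942] → meets → counts.
stage3 [t=791, t=906] → before → no.
stage4 [t=444, t=793] → before → no.
stage5 [t=739, t=850] → before → no.
stage6 [t=58, t=462] → before → no.
stage8 [t=444, t=530] → before → no.
stage9 [t=75, t=234] → before → no.
Total: 1.

1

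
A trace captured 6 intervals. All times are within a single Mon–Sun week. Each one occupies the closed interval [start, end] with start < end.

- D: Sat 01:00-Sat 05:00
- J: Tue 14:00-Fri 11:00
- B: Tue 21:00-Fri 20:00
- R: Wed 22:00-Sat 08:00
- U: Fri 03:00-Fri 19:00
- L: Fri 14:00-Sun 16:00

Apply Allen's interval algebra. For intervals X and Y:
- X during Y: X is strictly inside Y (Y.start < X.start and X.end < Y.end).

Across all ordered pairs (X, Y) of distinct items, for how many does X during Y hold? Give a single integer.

Checking all 30 ordered pairs for relation 'during'; matching pairs in alphabetical order:
(D, L): D during L ✓
(D, R): D during R ✓
(U, B): U during B ✓
(U, R): U during R ✓
Count: 4.

4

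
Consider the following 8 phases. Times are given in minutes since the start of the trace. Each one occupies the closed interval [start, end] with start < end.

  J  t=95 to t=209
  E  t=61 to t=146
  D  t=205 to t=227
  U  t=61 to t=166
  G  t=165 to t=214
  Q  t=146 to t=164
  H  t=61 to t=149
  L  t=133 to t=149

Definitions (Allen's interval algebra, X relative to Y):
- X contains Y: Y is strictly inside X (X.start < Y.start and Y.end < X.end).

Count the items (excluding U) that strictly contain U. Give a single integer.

Target U = [t=61, t=166].
D [t=205, t=227] → after → no.
E [t=61, t=146] → starts → no.
G [t=165, t=214] → overlapped-by → no.
H [t=61, t=149] → starts → no.
J [t=95, t=209] → overlapped-by → no.
L [t=133, t=149] → during → no.
Q [t=146, t=164] → during → no.
Total: 0.

0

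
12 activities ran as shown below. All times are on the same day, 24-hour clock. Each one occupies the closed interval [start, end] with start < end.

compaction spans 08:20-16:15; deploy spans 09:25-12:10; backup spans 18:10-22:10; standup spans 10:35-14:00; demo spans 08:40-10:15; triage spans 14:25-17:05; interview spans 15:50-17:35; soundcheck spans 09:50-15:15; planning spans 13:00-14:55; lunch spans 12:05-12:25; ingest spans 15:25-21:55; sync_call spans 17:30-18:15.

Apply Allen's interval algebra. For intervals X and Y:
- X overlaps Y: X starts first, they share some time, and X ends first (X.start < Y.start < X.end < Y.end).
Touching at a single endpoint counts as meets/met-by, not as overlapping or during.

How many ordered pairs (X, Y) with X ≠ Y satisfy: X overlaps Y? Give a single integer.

16

Checking all 132 ordered pairs for relation 'overlaps'; matching pairs in alphabetical order:
(compaction, ingest): compaction overlaps ingest ✓
(compaction, interview): compaction overlaps interview ✓
(compaction, triage): compaction overlaps triage ✓
(demo, deploy): demo overlaps deploy ✓
(demo, soundcheck): demo overlaps soundcheck ✓
(deploy, lunch): deploy overlaps lunch ✓
(deploy, soundcheck): deploy overlaps soundcheck ✓
(deploy, standup): deploy overlaps standup ✓
(ingest, backup): ingest overlaps backup ✓
(interview, sync_call): interview overlaps sync_call ✓
(planning, triage): planning overlaps triage ✓
(soundcheck, triage): soundcheck overlaps triage ✓
(standup, planning): standup overlaps planning ✓
(sync_call, backup): sync_call overlaps backup ✓
(triage, ingest): triage overlaps ingest ✓
(triage, interview): triage overlaps interview ✓
Count: 16.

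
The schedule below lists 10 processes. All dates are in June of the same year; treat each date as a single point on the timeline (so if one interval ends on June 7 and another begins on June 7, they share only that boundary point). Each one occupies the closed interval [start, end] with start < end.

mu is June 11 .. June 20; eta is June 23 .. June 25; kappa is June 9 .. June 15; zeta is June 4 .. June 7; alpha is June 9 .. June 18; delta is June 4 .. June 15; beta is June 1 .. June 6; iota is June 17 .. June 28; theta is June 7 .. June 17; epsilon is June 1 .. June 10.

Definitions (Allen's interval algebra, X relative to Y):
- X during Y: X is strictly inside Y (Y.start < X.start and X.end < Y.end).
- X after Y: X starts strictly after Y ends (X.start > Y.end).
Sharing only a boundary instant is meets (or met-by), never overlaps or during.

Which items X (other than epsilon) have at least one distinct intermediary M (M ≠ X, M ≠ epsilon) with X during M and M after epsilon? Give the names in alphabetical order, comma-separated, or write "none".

Target epsilon = [June 1, June 10].
Intermediaries M with M after epsilon: eta, iota, mu.
Via eta — items with X during eta: none.
Via iota — items with X during iota: eta.
Via mu — items with X during mu: none.
Union: eta.

eta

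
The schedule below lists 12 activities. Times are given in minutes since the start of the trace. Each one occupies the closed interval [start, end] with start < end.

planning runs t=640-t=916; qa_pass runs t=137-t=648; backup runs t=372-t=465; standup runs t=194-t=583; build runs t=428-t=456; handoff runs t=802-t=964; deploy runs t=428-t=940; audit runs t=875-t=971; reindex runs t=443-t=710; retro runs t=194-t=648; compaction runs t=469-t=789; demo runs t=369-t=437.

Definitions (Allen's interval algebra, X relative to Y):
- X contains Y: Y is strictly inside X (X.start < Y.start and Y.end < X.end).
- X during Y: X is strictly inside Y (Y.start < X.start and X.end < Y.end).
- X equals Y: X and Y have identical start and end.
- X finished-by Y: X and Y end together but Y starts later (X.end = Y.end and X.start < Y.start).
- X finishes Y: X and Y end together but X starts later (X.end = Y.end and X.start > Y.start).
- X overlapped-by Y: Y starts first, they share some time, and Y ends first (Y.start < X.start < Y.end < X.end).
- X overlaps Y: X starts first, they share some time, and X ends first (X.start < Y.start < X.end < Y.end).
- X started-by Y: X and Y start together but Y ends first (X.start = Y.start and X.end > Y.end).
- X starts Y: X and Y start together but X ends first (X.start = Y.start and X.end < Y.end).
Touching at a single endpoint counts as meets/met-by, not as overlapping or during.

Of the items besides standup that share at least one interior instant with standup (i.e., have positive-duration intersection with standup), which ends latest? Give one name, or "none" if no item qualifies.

Target standup = [t=194, t=583].
audit [t=875, t=971] → after → excluded.
backup [t=372, t=465] → during → candidate.
build [t=428, t=456] → during → candidate.
compaction [t=469, t=789] → overlapped-by → candidate.
demo [t=369, t=437] → during → candidate.
deploy [t=428, t=940] → overlapped-by → candidate.
handoff [t=802, t=964] → after → excluded.
planning [t=640, t=916] → after → excluded.
qa_pass [t=137, t=648] → contains → candidate.
reindex [t=443, t=710] → overlapped-by → candidate.
retro [t=194, t=648] → started-by → candidate.
Among candidates, latest end is t=940 → deploy.

deploy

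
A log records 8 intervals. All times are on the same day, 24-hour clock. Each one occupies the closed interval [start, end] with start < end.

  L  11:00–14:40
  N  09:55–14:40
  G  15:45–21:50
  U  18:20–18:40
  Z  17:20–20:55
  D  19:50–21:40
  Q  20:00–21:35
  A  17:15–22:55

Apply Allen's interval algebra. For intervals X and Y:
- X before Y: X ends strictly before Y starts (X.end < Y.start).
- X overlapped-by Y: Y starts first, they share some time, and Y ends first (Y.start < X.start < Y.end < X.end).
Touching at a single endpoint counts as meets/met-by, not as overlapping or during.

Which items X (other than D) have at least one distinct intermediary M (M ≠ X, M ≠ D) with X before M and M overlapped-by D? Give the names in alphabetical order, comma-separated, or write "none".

none

Target D = [19:50, 21:40].
Intermediaries M with M overlapped-by D: none.
Union: none.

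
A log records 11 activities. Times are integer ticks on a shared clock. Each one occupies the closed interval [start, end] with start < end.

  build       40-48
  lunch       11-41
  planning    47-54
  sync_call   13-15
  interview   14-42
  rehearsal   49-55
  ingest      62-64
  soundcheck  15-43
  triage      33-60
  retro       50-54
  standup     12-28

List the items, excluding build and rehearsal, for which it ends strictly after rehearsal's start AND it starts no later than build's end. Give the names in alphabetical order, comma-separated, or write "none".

planning, triage

Conditions: its end is strictly after rehearsal's start (X.end > 49) AND its start is no later than build's end (X.start <= 48).
ingest: end 64 > 49? ✓; start 62 <= 48? ✗ → no.
interview: end 42 > 49? ✗; start 14 <= 48? ✓ → no.
lunch: end 41 > 49? ✗; start 11 <= 48? ✓ → no.
planning: end 54 > 49? ✓; start 47 <= 48? ✓ → yes.
retro: end 54 > 49? ✓; start 50 <= 48? ✗ → no.
soundcheck: end 43 > 49? ✗; start 15 <= 48? ✓ → no.
standup: end 28 > 49? ✗; start 12 <= 48? ✓ → no.
sync_call: end 15 > 49? ✗; start 13 <= 48? ✓ → no.
triage: end 60 > 49? ✓; start 33 <= 48? ✓ → yes.
Result: planning, triage.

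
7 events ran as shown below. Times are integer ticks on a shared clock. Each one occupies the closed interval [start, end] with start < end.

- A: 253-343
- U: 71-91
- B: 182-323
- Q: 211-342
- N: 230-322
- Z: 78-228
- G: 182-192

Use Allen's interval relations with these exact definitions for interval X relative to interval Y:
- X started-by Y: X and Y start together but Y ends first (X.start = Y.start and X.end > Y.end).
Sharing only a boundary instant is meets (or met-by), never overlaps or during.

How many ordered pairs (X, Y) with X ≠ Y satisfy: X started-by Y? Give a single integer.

1

Checking all 42 ordered pairs for relation 'started-by'; matching pairs in alphabetical order:
(B, G): B started-by G ✓
Count: 1.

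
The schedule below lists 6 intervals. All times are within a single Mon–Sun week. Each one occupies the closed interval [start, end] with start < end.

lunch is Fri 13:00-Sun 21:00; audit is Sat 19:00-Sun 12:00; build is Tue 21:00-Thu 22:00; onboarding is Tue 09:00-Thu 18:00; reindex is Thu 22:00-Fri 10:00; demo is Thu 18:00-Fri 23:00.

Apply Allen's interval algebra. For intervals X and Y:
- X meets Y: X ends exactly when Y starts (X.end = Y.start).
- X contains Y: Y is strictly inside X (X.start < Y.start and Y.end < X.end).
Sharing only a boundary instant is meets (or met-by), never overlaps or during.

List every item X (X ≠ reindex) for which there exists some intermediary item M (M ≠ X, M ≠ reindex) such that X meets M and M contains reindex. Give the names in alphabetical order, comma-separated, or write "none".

Target reindex = [Thu 22:00, Fri 10:00].
Intermediaries M with M contains reindex: demo.
Via demo — items with X meets demo: onboarding.
Union: onboarding.

onboarding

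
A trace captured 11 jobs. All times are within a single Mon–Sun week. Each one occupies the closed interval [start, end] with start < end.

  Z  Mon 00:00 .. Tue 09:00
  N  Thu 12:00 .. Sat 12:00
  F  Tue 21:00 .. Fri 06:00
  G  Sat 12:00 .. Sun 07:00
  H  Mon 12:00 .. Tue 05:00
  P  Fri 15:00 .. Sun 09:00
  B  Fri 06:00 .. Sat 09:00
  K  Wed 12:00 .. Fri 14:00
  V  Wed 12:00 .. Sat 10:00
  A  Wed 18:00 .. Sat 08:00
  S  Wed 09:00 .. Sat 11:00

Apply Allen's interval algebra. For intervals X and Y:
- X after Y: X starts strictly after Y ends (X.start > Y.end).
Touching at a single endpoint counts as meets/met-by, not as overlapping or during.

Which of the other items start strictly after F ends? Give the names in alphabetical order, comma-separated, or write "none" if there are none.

G, P

Target F = [Tue 21:00, Fri 06:00].
A [Wed 18:00, Sat 08:00] → overlapped-by → no.
B [Fri 06:00, Sat 09:00] → met-by → no.
G [Sat 12:00, Sun 07:00] → after → yes.
H [Mon 12:00, Tue 05:00] → before → no.
K [Wed 12:00, Fri 14:00] → overlapped-by → no.
N [Thu 12:00, Sat 12:00] → overlapped-by → no.
P [Fri 15:00, Sun 09:00] → after → yes.
S [Wed 09:00, Sat 11:00] → overlapped-by → no.
V [Wed 12:00, Sat 10:00] → overlapped-by → no.
Z [Mon 00:00, Tue 09:00] → before → no.
Result: G, P.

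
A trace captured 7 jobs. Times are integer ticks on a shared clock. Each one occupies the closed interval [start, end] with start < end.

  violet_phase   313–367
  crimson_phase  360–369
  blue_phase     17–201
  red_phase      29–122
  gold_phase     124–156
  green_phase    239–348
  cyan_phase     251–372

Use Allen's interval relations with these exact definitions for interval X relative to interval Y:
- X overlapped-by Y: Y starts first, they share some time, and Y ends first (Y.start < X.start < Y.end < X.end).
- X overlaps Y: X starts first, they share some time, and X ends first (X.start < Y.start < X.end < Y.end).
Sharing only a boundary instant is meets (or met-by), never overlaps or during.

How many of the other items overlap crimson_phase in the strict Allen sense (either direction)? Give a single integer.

Target crimson_phase = [360, 369].
blue_phase [17, 201] → before → no.
cyan_phase [251, 372] → contains → no.
gold_phase [124, 156] → before → no.
green_phase [239, 348] → before → no.
red_phase [29, 122] → before → no.
violet_phase [313, 367] → overlaps → counts.
Total: 1.

1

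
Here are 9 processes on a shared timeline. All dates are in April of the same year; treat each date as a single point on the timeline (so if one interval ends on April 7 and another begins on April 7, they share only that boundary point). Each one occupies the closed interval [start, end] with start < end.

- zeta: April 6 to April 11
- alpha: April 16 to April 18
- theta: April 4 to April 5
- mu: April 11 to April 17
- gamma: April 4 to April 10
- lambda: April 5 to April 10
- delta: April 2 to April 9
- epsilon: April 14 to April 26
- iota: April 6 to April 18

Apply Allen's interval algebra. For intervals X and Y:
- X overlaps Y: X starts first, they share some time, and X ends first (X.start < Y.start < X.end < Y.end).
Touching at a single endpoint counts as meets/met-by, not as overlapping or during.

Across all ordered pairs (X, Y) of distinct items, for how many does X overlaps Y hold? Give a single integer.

11

Checking all 72 ordered pairs for relation 'overlaps'; matching pairs in alphabetical order:
(delta, gamma): delta overlaps gamma ✓
(delta, iota): delta overlaps iota ✓
(delta, lambda): delta overlaps lambda ✓
(delta, zeta): delta overlaps zeta ✓
(gamma, iota): gamma overlaps iota ✓
(gamma, zeta): gamma overlaps zeta ✓
(iota, epsilon): iota overlaps epsilon ✓
(lambda, iota): lambda overlaps iota ✓
(lambda, zeta): lambda overlaps zeta ✓
(mu, alpha): mu overlaps alpha ✓
(mu, epsilon): mu overlaps epsilon ✓
Count: 11.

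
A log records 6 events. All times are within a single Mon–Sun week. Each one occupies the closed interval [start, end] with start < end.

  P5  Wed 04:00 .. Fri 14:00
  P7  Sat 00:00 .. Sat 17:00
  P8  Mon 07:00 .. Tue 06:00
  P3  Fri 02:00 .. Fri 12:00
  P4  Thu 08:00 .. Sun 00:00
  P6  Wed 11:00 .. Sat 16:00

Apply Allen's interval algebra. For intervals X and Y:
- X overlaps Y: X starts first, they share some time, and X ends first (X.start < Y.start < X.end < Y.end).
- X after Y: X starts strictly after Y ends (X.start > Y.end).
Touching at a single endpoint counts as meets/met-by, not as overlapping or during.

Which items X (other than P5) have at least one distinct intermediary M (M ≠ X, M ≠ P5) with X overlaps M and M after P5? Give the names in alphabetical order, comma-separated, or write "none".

P6

Target P5 = [Wed 04:00, Fri 14:00].
Intermediaries M with M after P5: P7.
Via P7 — items with X overlaps P7: P6.
Union: P6.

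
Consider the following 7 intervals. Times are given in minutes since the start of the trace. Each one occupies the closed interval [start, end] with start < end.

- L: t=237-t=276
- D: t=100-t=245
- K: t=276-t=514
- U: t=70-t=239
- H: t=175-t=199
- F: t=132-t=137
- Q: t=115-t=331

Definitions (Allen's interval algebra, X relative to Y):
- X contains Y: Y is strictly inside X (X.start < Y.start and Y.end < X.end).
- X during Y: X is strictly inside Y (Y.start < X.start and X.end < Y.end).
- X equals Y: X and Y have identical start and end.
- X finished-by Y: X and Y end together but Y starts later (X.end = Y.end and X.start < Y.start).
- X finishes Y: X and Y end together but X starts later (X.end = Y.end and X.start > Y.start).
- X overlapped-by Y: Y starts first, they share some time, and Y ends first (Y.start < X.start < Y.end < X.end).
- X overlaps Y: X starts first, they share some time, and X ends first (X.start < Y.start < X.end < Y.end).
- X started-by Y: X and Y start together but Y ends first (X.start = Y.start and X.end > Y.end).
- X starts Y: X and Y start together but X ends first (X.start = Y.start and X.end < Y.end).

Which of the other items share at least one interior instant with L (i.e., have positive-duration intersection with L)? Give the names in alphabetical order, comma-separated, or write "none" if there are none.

D, Q, U

Target L = [t=237, t=276].
D [t=100, t=245] → overlaps → yes.
F [t=132, t=137] → before → no.
H [t=175, t=199] → before → no.
K [t=276, t=514] → met-by → no.
Q [t=115, t=331] → contains → yes.
U [t=70, t=239] → overlaps → yes.
Result: D, Q, U.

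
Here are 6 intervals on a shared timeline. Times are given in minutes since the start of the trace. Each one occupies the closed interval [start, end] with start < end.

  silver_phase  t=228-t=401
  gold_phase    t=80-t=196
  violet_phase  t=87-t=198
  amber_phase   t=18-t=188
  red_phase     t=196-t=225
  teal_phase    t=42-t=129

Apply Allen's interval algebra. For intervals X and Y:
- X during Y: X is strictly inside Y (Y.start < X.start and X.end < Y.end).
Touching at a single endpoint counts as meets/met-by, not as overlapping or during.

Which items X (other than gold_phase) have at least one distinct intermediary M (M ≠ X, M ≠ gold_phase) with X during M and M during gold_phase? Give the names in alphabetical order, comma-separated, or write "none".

Target gold_phase = [t=80, t=196].
Intermediaries M with M during gold_phase: none.
Union: none.

none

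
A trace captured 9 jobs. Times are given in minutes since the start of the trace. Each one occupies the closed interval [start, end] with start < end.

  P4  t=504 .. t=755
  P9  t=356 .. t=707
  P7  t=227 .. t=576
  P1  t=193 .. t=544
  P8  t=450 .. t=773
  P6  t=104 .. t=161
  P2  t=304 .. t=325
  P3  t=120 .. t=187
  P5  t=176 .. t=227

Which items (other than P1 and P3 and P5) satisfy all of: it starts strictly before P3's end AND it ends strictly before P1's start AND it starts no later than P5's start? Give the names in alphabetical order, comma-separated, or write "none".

Conditions: its start is strictly before P3's end (X.start < t=187) AND its end is strictly before P1's start (X.end < t=193) AND its start is no later than P5's start (X.start <= t=176).
P2: start t=304 < t=187? ✗; end t=325 < t=193? ✗; start t=304 <= t=176? ✗ → no.
P4: start t=504 < t=187? ✗; end t=755 < t=193? ✗; start t=504 <= t=176? ✗ → no.
P6: start t=104 < t=187? ✓; end t=161 < t=193? ✓; start t=104 <= t=176? ✓ → yes.
P7: start t=227 < t=187? ✗; end t=576 < t=193? ✗; start t=227 <= t=176? ✗ → no.
P8: start t=450 < t=187? ✗; end t=773 < t=193? ✗; start t=450 <= t=176? ✗ → no.
P9: start t=356 < t=187? ✗; end t=707 < t=193? ✗; start t=356 <= t=176? ✗ → no.
Result: P6.

P6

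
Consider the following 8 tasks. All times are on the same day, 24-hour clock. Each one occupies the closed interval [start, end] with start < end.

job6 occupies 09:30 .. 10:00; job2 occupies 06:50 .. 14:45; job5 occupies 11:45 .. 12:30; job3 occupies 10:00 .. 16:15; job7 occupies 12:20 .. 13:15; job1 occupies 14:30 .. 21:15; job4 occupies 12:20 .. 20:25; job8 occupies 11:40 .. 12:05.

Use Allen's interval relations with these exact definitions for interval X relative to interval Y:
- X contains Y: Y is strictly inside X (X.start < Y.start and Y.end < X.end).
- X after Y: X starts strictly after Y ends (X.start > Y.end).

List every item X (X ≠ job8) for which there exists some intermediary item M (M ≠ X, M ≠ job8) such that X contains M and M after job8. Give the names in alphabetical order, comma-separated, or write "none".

job2, job3

Target job8 = [11:40, 12:05].
Intermediaries M with M after job8: job1, job4, job7.
Via job1 — items with X contains job1: none.
Via job4 — items with X contains job4: none.
Via job7 — items with X contains job7: job2, job3.
Union: job2, job3.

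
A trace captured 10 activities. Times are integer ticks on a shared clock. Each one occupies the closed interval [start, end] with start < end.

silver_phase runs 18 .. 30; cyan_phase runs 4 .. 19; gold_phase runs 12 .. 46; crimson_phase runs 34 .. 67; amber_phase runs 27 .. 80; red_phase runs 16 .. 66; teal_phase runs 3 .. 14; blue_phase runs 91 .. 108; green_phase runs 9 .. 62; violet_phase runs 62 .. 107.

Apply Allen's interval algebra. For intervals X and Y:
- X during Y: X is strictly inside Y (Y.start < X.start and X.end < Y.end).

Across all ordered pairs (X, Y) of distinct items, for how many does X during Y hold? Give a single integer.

5

Checking all 90 ordered pairs for relation 'during'; matching pairs in alphabetical order:
(crimson_phase, amber_phase): crimson_phase during amber_phase ✓
(gold_phase, green_phase): gold_phase during green_phase ✓
(silver_phase, gold_phase): silver_phase during gold_phase ✓
(silver_phase, green_phase): silver_phase during green_phase ✓
(silver_phase, red_phase): silver_phase during red_phase ✓
Count: 5.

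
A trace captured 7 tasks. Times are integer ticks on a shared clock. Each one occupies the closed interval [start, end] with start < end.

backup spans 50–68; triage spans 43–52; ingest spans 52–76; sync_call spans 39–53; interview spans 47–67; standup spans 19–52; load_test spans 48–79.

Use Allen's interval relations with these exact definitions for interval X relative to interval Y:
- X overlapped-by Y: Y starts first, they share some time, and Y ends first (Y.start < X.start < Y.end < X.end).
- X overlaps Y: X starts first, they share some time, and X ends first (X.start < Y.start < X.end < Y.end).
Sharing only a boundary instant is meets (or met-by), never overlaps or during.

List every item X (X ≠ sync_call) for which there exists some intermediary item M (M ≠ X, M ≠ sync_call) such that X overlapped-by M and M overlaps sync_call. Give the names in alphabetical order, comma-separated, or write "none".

backup, interview, load_test

Target sync_call = [39, 53].
Intermediaries M with M overlaps sync_call: standup.
Via standup — items with X overlapped-by standup: backup, interview, load_test.
Union: backup, interview, load_test.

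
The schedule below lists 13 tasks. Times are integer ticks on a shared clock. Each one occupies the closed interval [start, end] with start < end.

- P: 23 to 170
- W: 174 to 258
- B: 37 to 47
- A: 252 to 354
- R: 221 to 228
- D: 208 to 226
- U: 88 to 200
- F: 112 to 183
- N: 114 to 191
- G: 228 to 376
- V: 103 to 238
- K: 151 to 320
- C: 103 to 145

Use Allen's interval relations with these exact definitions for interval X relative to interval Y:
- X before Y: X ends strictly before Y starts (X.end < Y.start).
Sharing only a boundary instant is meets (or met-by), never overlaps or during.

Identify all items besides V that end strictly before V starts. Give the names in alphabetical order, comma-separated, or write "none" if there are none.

Target V = [103, 238].
A [252, 354] → after → no.
B [37, 47] → before → yes.
C [103, 145] → starts → no.
D [208, 226] → during → no.
F [112, 183] → during → no.
G [228, 376] → overlapped-by → no.
K [151, 320] → overlapped-by → no.
N [114, 191] → during → no.
P [23, 170] → overlaps → no.
R [221, 228] → during → no.
U [88, 200] → overlaps → no.
W [174, 258] → overlapped-by → no.
Result: B.

B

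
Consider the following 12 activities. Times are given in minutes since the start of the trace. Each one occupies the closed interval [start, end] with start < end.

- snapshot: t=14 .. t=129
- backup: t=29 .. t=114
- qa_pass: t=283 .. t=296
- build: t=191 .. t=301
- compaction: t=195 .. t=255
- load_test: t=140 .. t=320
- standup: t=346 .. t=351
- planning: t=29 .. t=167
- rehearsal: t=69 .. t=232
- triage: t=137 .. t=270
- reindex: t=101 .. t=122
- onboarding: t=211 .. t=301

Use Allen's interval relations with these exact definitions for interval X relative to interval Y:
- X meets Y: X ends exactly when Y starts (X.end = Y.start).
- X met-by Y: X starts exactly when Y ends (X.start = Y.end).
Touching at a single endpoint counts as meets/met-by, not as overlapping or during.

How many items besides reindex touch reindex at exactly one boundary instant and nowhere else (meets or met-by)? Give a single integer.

0

Target reindex = [t=101, t=122].
backup [t=29, t=114] → overlaps → no.
build [t=191, t=301] → after → no.
compaction [t=195, t=255] → after → no.
load_test [t=140, t=320] → after → no.
onboarding [t=211, t=301] → after → no.
planning [t=29, t=167] → contains → no.
qa_pass [t=283, t=296] → after → no.
rehearsal [t=69, t=232] → contains → no.
snapshot [t=14, t=129] → contains → no.
standup [t=346, t=351] → after → no.
triage [t=137, t=270] → after → no.
Total: 0.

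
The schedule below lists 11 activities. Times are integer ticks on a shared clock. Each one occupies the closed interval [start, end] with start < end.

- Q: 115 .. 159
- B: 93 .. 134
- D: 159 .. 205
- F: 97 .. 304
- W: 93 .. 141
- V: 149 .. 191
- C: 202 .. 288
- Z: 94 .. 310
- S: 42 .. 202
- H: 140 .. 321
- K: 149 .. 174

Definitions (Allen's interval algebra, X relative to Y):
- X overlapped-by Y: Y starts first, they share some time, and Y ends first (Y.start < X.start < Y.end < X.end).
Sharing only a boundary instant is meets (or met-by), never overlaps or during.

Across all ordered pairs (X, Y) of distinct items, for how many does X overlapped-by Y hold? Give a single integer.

Checking all 110 ordered pairs for relation 'overlapped-by'; matching pairs in alphabetical order:
(C, D): C overlapped-by D ✓
(D, K): D overlapped-by K ✓
(D, S): D overlapped-by S ✓
(D, V): D overlapped-by V ✓
(F, B): F overlapped-by B ✓
(F, S): F overlapped-by S ✓
(F, W): F overlapped-by W ✓
(H, F): H overlapped-by F ✓
(H, Q): H overlapped-by Q ✓
(H, S): H overlapped-by S ✓
(H, W): H overlapped-by W ✓
(H, Z): H overlapped-by Z ✓
(K, Q): K overlapped-by Q ✓
(Q, B): Q overlapped-by B ✓
(Q, W): Q overlapped-by W ✓
(V, Q): V overlapped-by Q ✓
(Z, B): Z overlapped-by B ✓
(Z, S): Z overlapped-by S ✓
(Z, W): Z overlapped-by W ✓
Count: 19.

19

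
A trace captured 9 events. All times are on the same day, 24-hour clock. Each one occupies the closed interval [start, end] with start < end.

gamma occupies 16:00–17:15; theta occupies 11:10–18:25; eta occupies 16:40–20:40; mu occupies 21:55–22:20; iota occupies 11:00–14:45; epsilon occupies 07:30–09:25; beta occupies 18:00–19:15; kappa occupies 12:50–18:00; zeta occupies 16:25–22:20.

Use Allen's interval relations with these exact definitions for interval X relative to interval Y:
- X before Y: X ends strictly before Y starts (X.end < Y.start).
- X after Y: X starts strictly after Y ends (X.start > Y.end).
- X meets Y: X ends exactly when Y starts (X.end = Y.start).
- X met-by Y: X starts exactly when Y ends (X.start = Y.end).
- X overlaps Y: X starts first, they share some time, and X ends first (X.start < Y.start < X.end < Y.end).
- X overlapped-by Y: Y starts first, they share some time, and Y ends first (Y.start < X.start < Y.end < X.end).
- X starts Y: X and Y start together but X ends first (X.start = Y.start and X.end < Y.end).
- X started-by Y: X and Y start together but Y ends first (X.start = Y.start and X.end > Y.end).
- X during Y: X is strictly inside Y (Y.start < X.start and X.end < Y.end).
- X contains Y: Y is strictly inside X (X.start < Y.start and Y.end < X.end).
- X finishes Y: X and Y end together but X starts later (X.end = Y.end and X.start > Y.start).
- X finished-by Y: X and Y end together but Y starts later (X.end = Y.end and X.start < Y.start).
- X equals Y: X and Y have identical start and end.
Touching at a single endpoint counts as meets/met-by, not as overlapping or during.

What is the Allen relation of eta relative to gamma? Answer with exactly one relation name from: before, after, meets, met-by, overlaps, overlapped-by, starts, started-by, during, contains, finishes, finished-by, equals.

eta = [16:40, 20:40]; gamma = [16:00, 17:15].
Compare endpoints: eta.start > gamma.start, eta.start < gamma.end, eta.end > gamma.start, eta.end > gamma.end.
That pattern is 'overlapped-by'.

overlapped-by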